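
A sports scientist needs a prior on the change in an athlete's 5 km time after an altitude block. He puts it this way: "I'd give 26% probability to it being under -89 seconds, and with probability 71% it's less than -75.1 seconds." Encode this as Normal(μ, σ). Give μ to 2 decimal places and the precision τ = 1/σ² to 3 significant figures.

μ = -81.53, τ = 0.00741

The p-quantile of Normal(μ,σ) is μ + z_p·σ, with z_{0.26} = -0.6433 and z_{0.71} = 0.5534.
Eliminate σ: μ = (z₂·x₁ − z₁·x₂)/(z₂ − z₁) = (0.5534·-89 − (-0.6433)·-75.1)/1.197 = -81.53.
Then σ = (x₂ − x₁)/(z₂ − z₁) = (-75.1 − -89)/1.197 = 11.61.
Precision τ = 1/σ² = 1/11.61² = 0.00741.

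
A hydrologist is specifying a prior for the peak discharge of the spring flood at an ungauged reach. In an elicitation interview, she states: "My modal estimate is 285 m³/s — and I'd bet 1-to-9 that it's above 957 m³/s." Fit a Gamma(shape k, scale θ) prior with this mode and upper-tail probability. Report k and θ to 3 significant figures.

Gamma(k,θ) with k>1 has mode (k−1)θ, so θ = 285/(k−1).
Need P(X < 957) = 0.9 with θ tied to k this way. Start at k = 2, θ = 285: P(X<957) ≈ 0.848.
Too low — raise k to concentrate. Iterating converges to k ≈ 2.28.
Then θ = 285/(2.28−1) ≈ 222.

k ≈ 2.28, θ ≈ 222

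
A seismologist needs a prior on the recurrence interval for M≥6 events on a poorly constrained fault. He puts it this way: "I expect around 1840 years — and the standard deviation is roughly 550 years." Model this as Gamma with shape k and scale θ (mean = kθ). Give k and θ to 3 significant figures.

k ≈ 11.2, θ ≈ 164

For Gamma(k, scale θ): mean = kθ, variance = kθ², so CV = 1/√k.
CV = SD/mean = 550/1840 = 0.2989, hence k = 1/CV² = 11.2.
Then θ = mean/k = 1840/11.2 = 164.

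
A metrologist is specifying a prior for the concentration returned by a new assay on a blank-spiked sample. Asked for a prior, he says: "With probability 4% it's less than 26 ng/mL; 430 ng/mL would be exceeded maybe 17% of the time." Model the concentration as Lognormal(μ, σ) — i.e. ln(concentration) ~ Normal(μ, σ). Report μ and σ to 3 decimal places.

μ ≈ 5.074, σ ≈ 1.037

If T ~ Lognormal(μ,σ) then ln T ~ Normal(μ,σ), so the p-quantile of ln T is μ + z_p·σ.
ln(26) = 3.258 and ln(430) = 6.064; z_{0.04} = -1.751, z_{0.83} = 0.9542.
σ = (6.064 − 3.258)/(0.9542 − (-1.751)) = 1.037.
μ = 3.258 − (-1.751)·1.037 = 5.074.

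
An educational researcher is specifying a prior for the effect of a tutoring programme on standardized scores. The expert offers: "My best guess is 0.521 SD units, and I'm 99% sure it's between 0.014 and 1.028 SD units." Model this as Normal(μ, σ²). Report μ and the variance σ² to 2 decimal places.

μ = 0.52, σ² = 0.04

A symmetric 99% interval runs μ ± z·σ with z = 2.576.
Half-width = 0.507, so σ = 0.507/2.576 = 0.197 and σ² = 0.04.
μ is the stated best guess, 0.52.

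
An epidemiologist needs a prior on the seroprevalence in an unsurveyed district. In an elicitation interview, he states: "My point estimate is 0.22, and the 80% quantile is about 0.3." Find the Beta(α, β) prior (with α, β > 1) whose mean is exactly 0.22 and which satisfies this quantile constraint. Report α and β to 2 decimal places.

With mean 0.22 fixed, write α = 0.22s, β = 0.78s where s = α+β.
Need P(θ < 0.3) = 0.8 under Beta(0.22s, 0.78s). Normal approximation: (q−m)/√(m(1−m)/s) ≈ z_{0.8} = 0.842, so s ≈ 0.22·0.78·(0.842)²/(0.3−0.22)² = 19.0.
At s = 19.0: P(θ<0.3) ≈ 0.809. Adjusting to match 0.8 gives s ≈ 17.15.
So α = 0.22·17.15 ≈ 3.77, β = 0.78·17.15 ≈ 13.37.

α ≈ 3.77, β ≈ 13.37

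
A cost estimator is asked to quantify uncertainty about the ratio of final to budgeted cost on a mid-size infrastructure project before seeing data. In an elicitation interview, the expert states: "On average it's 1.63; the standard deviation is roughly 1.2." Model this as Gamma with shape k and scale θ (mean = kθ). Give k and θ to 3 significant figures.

k ≈ 1.85, θ ≈ 0.883

For Gamma(k, scale θ): mean = kθ, variance = kθ², so CV = 1/√k.
CV = SD/mean = 1.2/1.63 = 0.7362, hence k = 1/CV² = 1.85.
Then θ = mean/k = 1.63/1.85 = 0.883.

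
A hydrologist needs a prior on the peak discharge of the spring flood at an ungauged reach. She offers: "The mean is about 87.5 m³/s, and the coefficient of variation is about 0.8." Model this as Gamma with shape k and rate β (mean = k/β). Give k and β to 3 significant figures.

For Gamma(k, rate β): mean = k/β, variance = k/β², so CV = 1/√k.
CV = 0.8, hence k = 1/CV² = 1.56.
Then β = k/mean = 1.56/87.5 = 0.0179.

k ≈ 1.56, β ≈ 0.0179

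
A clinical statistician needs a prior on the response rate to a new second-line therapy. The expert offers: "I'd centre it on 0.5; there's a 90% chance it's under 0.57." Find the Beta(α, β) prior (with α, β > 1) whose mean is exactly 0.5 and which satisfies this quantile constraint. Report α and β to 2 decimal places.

α ≈ 41.73, β ≈ 41.73

With mean 0.5 fixed, write α = 0.5s, β = 0.5s where s = α+β.
Need P(θ < 0.57) = 0.9 under Beta(0.5s, 0.5s). Normal approximation: (q−m)/√(m(1−m)/s) ≈ z_{0.9} = 1.28, so s ≈ 0.5·0.5·(1.28)²/(0.57−0.5)² = 83.8.
At s = 83.8: P(θ<0.57) ≈ 0.900. Adjusting to match 0.9 gives s ≈ 83.47.
So α = 0.5·83.47 ≈ 41.73, β = 0.5·83.47 ≈ 41.73.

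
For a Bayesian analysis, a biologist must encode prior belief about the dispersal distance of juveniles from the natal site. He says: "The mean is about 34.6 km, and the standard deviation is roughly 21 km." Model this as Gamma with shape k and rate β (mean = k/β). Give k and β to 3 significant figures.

For Gamma(k, rate β): mean = k/β, variance = k/β², so CV = 1/√k.
CV = SD/mean = 21/34.6 = 0.6069, hence k = 1/CV² = 2.71.
Then β = k/mean = 2.71/34.6 = 0.0785.

k ≈ 2.71, β ≈ 0.0785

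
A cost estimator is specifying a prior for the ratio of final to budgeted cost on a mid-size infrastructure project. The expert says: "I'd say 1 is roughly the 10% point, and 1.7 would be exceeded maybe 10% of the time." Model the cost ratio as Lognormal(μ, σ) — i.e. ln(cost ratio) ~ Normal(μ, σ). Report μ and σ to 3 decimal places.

If T ~ Lognormal(μ,σ) then ln T ~ Normal(μ,σ), so the p-quantile of ln T is μ + z_p·σ.
ln(1) = 0 and ln(1.7) = 0.5306; z_{0.1} = -1.282, z_{0.9} = 1.282.
σ = (0.5306 − 0)/(1.282 − (-1.282)) = 0.207.
μ = 0 − (-1.282)·0.207 = 0.265.

μ ≈ 0.265, σ ≈ 0.207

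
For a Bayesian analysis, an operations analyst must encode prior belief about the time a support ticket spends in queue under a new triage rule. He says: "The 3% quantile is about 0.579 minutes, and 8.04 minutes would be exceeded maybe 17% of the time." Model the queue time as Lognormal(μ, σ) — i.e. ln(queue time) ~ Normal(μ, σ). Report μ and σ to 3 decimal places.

If T ~ Lognormal(μ,σ) then ln T ~ Normal(μ,σ), so the p-quantile of ln T is μ + z_p·σ.
ln(0.579) = -0.5465 and ln(8.04) = 2.084; z_{0.03} = -1.881, z_{0.83} = 0.9542.
σ = (2.084 − -0.5465)/(0.9542 − (-1.881)) = 0.928.
μ = -0.5465 − (-1.881)·0.928 = 1.199.

μ ≈ 1.199, σ ≈ 0.928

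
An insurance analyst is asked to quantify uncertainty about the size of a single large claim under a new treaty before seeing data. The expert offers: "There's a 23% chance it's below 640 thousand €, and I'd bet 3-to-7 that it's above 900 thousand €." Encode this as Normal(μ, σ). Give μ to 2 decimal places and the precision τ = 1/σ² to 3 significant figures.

For Normal(μ,σ), the p-quantile is μ + z_p·σ. Here z_{0.23} = -0.7388, z_{0.7} = 0.5244.
So 640 = μ − 0.7388σ and 900 = μ + 0.5244σ.
Subtracting: σ = (900 − 640)/(0.5244 − (-0.7388)) = 205.82.
Then μ = 640 − (-0.7388)·205.82 = 792.07.
Precision τ = 1/σ² = 1/205.8² = 2.36e-05.

μ = 792.07, τ = 2.36e-05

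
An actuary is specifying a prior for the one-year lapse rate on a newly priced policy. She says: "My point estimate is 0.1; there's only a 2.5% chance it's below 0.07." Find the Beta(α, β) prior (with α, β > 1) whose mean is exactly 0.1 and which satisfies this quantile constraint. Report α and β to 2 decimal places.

With mean 0.1 fixed, write α = 0.1s, β = 0.9s where s = α+β.
Need P(θ < 0.07) = 0.025 under Beta(0.1s, 0.9s). Normal approximation: (q−m)/√(m(1−m)/s) ≈ z_{0.025} = -1.96, so s ≈ 0.1·0.9·(-1.96)²/(0.07−0.1)² = 384.1.
At s = 384.1: P(θ<0.07) ≈ 0.017. Adjusting to match 0.025 gives s ≈ 328.67.
So α = 0.1·328.67 ≈ 32.87, β = 0.9·328.67 ≈ 295.80.

α ≈ 32.87, β ≈ 295.80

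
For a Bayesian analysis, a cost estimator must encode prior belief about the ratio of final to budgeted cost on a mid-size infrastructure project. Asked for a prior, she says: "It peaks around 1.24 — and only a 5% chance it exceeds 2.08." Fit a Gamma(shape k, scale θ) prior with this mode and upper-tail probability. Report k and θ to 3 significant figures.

k ≈ 11.4, θ ≈ 0.119

Gamma(k,θ) with k>1 has mode (k−1)θ, so θ = 1.24/(k−1).
Need P(X < 2.08) = 0.95 with θ tied to k this way. Start at k = 2, θ = 1.24: P(X<2.08) ≈ 0.500.
Too low — raise k to concentrate. Iterating converges to k ≈ 11.4.
Then θ = 1.24/(11.4−1) ≈ 0.119.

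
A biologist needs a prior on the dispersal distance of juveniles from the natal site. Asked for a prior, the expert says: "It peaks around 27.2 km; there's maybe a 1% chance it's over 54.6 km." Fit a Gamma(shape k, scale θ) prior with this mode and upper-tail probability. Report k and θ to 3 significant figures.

k ≈ 11.1, θ ≈ 2.69

Gamma(k,θ) with k>1 has mode (k−1)θ, so θ = 27.2/(k−1).
Need P(X < 54.6) = 0.99 with θ tied to k this way. Start at k = 2, θ = 27.2: P(X<54.6) ≈ 0.596.
Too low — raise k to concentrate. Iterating converges to k ≈ 11.1.
Then θ = 27.2/(11.1−1) ≈ 2.69.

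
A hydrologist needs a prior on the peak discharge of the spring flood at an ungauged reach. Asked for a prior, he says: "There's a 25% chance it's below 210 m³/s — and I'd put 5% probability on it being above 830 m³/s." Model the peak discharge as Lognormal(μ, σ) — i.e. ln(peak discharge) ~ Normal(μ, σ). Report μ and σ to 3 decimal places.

If T ~ Lognormal(μ,σ) then ln T ~ Normal(μ,σ), so the p-quantile of ln T is μ + z_p·σ.
ln(210) = 5.347 and ln(830) = 6.721; z_{0.25} = -0.6745, z_{0.95} = 1.645.
σ = (6.721 − 5.347)/(1.645 − (-0.6745)) = 0.593.
μ = 5.347 − (-0.6745)·0.593 = 5.747.

μ ≈ 5.747, σ ≈ 0.593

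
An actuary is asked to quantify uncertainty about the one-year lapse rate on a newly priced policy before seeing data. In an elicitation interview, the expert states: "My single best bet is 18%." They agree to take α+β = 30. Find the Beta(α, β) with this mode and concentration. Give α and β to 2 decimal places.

For α,β > 1 the Beta mode is (α−1)/(α+β−2). With α+β = 30, the mode is (α−1)/28.
Set (α−1)/28 = 0.18 → α = 1 + 0.18·28 = 6.04.
β = 30 − α = 23.96.

α = 6.04, β = 23.96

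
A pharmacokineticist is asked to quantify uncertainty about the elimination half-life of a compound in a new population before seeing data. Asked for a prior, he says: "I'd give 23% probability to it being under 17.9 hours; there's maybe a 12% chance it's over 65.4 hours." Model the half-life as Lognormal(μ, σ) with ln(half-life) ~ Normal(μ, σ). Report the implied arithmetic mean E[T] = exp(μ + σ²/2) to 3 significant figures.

If T ~ Lognormal(μ,σ) then ln T ~ Normal(μ,σ), so the p-quantile of ln T is μ + z_p·σ.
ln(17.9) = 2.885 and ln(65.4) = 4.181; z_{0.23} = -0.7388, z_{0.88} = 1.175.
σ = (4.181 − 2.885)/(1.175 − (-0.7388)) = 0.677.
μ = 2.885 − (-0.7388)·0.677 = 3.385.
E[T] = exp(μ + σ²/2) = exp(3.385 + 0.2292) = 37.1 hours.

E[T] ≈ 37.1 hours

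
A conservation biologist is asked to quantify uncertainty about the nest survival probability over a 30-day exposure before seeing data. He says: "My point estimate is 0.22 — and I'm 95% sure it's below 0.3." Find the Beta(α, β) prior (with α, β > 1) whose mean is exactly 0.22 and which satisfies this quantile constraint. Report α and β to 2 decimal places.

With mean 0.22 fixed, write α = 0.22s, β = 0.78s where s = α+β.
Need P(θ < 0.3) = 0.95 under Beta(0.22s, 0.78s). Normal approximation: (q−m)/√(m(1−m)/s) ≈ z_{0.95} = 1.64, so s ≈ 0.22·0.78·(1.64)²/(0.3−0.22)² = 72.5.
At s = 72.5: P(θ<0.3) ≈ 0.943. Adjusting to match 0.95 gives s ≈ 79.17.
So α = 0.22·79.17 ≈ 17.42, β = 0.78·79.17 ≈ 61.75.

α ≈ 17.42, β ≈ 61.75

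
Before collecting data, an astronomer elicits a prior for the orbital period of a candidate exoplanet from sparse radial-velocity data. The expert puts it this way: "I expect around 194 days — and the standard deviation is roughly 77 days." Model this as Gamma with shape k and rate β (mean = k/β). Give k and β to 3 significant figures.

For Gamma(k, rate β): mean = k/β, variance = k/β², so CV = 1/√k.
CV = SD/mean = 77/194 = 0.3969, hence k = 1/CV² = 6.35.
Then β = k/mean = 6.35/194 = 0.0327.

k ≈ 6.35, β ≈ 0.0327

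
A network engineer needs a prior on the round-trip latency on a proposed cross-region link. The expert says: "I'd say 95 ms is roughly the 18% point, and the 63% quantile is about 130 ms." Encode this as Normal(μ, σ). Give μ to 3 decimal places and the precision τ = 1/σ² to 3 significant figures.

The p-quantile of Normal(μ,σ) is μ + z_p·σ, with z_{0.18} = -0.9154 and z_{0.63} = 0.3319.
Eliminate σ: μ = (z₂·x₁ − z₁·x₂)/(z₂ − z₁) = (0.3319·95 − (-0.9154)·130)/1.247 = 120.687.
Then σ = (x₂ − x₁)/(z₂ − z₁) = (130 − 95)/1.247 = 28.062.
Precision τ = 1/σ² = 1/28.06² = 0.00127.

μ = 120.687, τ = 0.00127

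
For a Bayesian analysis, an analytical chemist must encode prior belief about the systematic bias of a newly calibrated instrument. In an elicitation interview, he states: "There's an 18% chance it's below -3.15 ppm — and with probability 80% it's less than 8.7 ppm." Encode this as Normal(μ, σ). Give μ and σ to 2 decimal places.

μ = 3.02, σ = 6.74

The p-quantile of Normal(μ,σ) is μ + z_p·σ, with z_{0.18} = -0.9154 and z_{0.8} = 0.8416.
Eliminate σ: μ = (z₂·x₁ − z₁·x₂)/(z₂ − z₁) = (0.8416·-3.15 − (-0.9154)·8.7)/1.757 = 3.02.
Then σ = (x₂ − x₁)/(z₂ − z₁) = (8.7 − -3.15)/1.757 = 6.74.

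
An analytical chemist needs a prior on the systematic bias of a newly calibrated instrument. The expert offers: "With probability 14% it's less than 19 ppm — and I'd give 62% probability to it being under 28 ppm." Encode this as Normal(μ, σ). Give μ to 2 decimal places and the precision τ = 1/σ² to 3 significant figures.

μ = 26.02, τ = 0.0237

For Normal(μ,σ), the p-quantile is μ + z_p·σ. Here z_{0.14} = -1.08, z_{0.62} = 0.3055.
So 19 = μ − 1.08σ and 28 = μ + 0.3055σ.
Subtracting: σ = (28 − 19)/(0.3055 − (-1.08)) = 6.49.
Then μ = 19 − (-1.08)·6.49 = 26.02.
Precision τ = 1/σ² = 1/6.494² = 0.0237.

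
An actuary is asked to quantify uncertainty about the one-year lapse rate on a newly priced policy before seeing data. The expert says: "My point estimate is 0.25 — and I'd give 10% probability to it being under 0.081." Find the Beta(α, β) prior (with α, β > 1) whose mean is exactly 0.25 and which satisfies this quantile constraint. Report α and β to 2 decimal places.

α ≈ 2.07, β ≈ 6.20

With mean 0.25 fixed, write α = 0.25s, β = 0.75s where s = α+β.
Need P(θ < 0.081) = 0.1 under Beta(0.25s, 0.75s). Normal approximation: (q−m)/√(m(1−m)/s) ≈ z_{0.1} = -1.28, so s ≈ 0.25·0.75·(-1.28)²/(0.081−0.25)² = 10.8.
At s = 10.8: P(θ<0.081) ≈ 0.065. Adjusting to match 0.1 gives s ≈ 8.27.
So α = 0.25·8.27 ≈ 2.07, β = 0.75·8.27 ≈ 6.20.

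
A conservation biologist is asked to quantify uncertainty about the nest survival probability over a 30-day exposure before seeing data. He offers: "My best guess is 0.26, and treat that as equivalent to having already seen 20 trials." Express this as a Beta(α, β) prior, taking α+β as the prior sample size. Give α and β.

α = 5.2, β = 14.8

Under the effective-sample-size interpretation, Beta(α, β) has prior mean α/(α+β) and prior sample size α+β.
So α+β = 20 and α/(α+β) = 0.26, giving α = 0.26·20 = 5.2 and β = 20 − 5.2 = 14.8.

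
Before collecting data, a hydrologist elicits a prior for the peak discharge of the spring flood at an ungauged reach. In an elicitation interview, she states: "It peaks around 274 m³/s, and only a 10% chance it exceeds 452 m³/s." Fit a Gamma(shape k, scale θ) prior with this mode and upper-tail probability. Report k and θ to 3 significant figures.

k ≈ 8.53, θ ≈ 36.4

Gamma(k,θ) with k>1 has mode (k−1)θ, so θ = 274/(k−1).
Need P(X < 452) = 0.9 with θ tied to k this way. Start at k = 2, θ = 274: P(X<452) ≈ 0.491.
Too low — raise k to concentrate. Iterating converges to k ≈ 8.53.
Then θ = 274/(8.53−1) ≈ 36.4.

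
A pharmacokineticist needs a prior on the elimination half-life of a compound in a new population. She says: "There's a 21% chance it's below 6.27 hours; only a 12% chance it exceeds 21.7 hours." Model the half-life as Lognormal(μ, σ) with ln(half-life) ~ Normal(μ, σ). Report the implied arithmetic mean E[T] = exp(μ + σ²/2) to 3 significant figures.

E[T] ≈ 12.6 hours

If T ~ Lognormal(μ,σ) then ln T ~ Normal(μ,σ), so the p-quantile of ln T is μ + z_p·σ.
ln(6.27) = 1.836 and ln(21.7) = 3.077; z_{0.21} = -0.8064, z_{0.88} = 1.175.
σ = (3.077 − 1.836)/(1.175 − (-0.8064)) = 0.627.
μ = 1.836 − (-0.8064)·0.627 = 2.341.
E[T] = exp(μ + σ²/2) = exp(2.341 + 0.1963) = 12.6 hours.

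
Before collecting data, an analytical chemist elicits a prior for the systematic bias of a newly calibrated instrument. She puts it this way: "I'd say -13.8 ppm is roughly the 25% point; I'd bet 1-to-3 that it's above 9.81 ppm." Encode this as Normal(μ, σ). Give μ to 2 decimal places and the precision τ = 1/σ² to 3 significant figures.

The p-quantile of Normal(μ,σ) is μ + z_p·σ, with z_{0.25} = -0.6745 and z_{0.75} = 0.6745.
Eliminate σ: μ = (z₂·x₁ − z₁·x₂)/(z₂ − z₁) = (0.6745·-13.8 − (-0.6745)·9.81)/1.349 = -2.00.
Then σ = (x₂ − x₁)/(z₂ − z₁) = (9.81 − -13.8)/1.349 = 17.50.
Precision τ = 1/σ² = 1/17.5² = 0.00326.

μ = -2.00, τ = 0.00326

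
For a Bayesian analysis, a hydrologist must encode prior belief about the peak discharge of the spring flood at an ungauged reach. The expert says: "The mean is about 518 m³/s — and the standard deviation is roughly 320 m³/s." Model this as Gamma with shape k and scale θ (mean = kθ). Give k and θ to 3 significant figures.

For Gamma(k, scale θ): mean = kθ, variance = kθ², so CV = 1/√k.
CV = SD/mean = 320/518 = 0.6178, hence k = 1/CV² = 2.62.
Then θ = mean/k = 518/2.62 = 198.

k ≈ 2.62, θ ≈ 198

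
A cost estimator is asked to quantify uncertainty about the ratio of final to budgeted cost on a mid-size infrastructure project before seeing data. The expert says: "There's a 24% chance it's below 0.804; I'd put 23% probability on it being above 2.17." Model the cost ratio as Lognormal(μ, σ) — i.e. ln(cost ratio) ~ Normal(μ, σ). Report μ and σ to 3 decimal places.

μ ≈ 0.267, σ ≈ 0.687

If T ~ Lognormal(μ,σ) then ln T ~ Normal(μ,σ), so the p-quantile of ln T is μ + z_p·σ.
ln(0.804) = -0.2182 and ln(2.17) = 0.7747; z_{0.24} = -0.7063, z_{0.77} = 0.7388.
σ = (0.7747 − -0.2182)/(0.7388 − (-0.7063)) = 0.687.
μ = -0.2182 − (-0.7063)·0.687 = 0.267.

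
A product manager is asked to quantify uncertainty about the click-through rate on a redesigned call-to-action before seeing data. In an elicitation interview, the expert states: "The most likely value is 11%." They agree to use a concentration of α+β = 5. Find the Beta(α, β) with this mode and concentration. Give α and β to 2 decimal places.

α = 1.33, β = 3.67

For α,β > 1 the Beta mode is (α−1)/(α+β−2). With α+β = 5, the mode is (α−1)/3.
Set (α−1)/3 = 0.11 → α = 1 + 0.11·3 = 1.33.
β = 5 − α = 3.67.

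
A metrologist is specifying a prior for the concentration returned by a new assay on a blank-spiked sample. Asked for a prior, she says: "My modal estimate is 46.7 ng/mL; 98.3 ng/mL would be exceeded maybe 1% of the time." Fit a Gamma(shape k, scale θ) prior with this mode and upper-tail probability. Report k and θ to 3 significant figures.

Gamma(k,θ) with k>1 has mode (k−1)θ, so θ = 46.7/(k−1).
Need P(X < 98.3) = 0.99 with θ tied to k this way. Start at k = 2, θ = 46.7: P(X<98.3) ≈ 0.622.
Too low — raise k to concentrate. Iterating converges to k ≈ 9.78.
Then θ = 46.7/(9.78−1) ≈ 5.32.

k ≈ 9.78, θ ≈ 5.32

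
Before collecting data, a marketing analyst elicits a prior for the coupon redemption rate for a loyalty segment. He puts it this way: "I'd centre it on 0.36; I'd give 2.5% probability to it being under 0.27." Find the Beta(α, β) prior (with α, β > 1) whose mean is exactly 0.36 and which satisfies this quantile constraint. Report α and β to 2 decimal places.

With mean 0.36 fixed, write α = 0.36s, β = 0.64s where s = α+β.
Need P(θ < 0.27) = 0.025 under Beta(0.36s, 0.64s). Normal approximation: (q−m)/√(m(1−m)/s) ≈ z_{0.025} = -1.96, so s ≈ 0.36·0.64·(-1.96)²/(0.27−0.36)² = 109.3.
At s = 109.3: P(θ<0.27) ≈ 0.021. Adjusting to match 0.025 gives s ≈ 101.70.
So α = 0.36·101.70 ≈ 36.61, β = 0.64·101.70 ≈ 65.09.

α ≈ 36.61, β ≈ 65.09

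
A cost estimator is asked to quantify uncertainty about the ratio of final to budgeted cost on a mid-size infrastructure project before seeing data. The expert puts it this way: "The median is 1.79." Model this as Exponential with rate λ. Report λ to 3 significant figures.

λ ≈ 0.387

Exponential median = ln 2 / λ, so λ = ln 2 / 1.79 = 0.387.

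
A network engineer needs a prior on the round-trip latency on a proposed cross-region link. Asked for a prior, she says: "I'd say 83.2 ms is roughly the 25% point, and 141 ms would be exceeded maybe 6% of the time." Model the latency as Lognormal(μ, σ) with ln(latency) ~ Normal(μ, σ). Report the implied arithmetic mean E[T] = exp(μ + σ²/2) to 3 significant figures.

E[T] ≈ 100 ms

If T ~ Lognormal(μ,σ) then ln T ~ Normal(μ,σ), so the p-quantile of ln T is μ + z_p·σ.
ln(83.2) = 4.421 and ln(141) = 4.949; z_{0.25} = -0.6745, z_{0.94} = 1.555.
σ = (4.949 − 4.421)/(1.555 − (-0.6745)) = 0.237.
μ = 4.421 − (-0.6745)·0.237 = 4.581.
E[T] = exp(μ + σ²/2) = exp(4.581 + 0.0280) = 100 ms.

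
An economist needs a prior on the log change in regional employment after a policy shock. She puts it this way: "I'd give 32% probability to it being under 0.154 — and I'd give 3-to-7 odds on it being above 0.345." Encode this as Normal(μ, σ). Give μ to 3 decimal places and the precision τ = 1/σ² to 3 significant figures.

μ = 0.244, τ = 27

For Normal(μ,σ), the p-quantile is μ + z_p·σ. Here z_{0.32} = -0.4677, z_{0.7} = 0.5244.
So 0.154 = μ − 0.4677σ and 0.345 = μ + 0.5244σ.
Subtracting: σ = (0.345 − 0.154)/(0.5244 − (-0.4677)) = 0.193.
Then μ = 0.154 − (-0.4677)·0.193 = 0.244.
Precision τ = 1/σ² = 1/0.1925² = 27.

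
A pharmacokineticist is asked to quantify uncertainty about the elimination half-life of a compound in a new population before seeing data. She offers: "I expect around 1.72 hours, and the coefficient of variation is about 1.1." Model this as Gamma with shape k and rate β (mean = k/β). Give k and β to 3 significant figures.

For Gamma(k, rate β): mean = k/β, variance = k/β², so CV = 1/√k.
CV = 1.1, hence k = 1/CV² = 0.826.
Then β = k/mean = 0.826/1.72 = 0.48.

k ≈ 0.826, β ≈ 0.48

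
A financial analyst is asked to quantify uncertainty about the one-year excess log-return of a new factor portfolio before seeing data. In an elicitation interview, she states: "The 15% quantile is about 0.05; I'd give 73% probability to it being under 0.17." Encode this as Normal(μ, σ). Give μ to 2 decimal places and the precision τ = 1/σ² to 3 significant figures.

μ = 0.13, τ = 189

For Normal(μ,σ), the p-quantile is μ + z_p·σ. Here z_{0.15} = -1.036, z_{0.73} = 0.6128.
So 0.05 = μ − 1.036σ and 0.17 = μ + 0.6128σ.
Subtracting: σ = (0.17 − 0.05)/(0.6128 − (-1.036)) = 0.07.
Then μ = 0.05 − (-1.036)·0.07 = 0.13.
Precision τ = 1/σ² = 1/0.07276² = 189.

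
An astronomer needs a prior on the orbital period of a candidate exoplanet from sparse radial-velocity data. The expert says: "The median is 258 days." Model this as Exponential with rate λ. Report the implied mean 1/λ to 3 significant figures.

mean ≈ 372 days

Exponential median = ln 2 / λ, so λ = ln 2 / 258.0 = 0.00269.
Mean = 1/λ = 372 days.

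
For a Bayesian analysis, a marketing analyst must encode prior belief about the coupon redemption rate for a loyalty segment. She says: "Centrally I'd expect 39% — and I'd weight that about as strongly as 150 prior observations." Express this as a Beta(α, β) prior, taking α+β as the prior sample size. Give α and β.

α = 58.5, β = 91.5

Under the effective-sample-size interpretation, Beta(α, β) has prior mean α/(α+β) and prior sample size α+β.
So α+β = 150 and α/(α+β) = 0.39, giving α = 0.39·150 = 58.5 and β = 150 − 58.5 = 91.5.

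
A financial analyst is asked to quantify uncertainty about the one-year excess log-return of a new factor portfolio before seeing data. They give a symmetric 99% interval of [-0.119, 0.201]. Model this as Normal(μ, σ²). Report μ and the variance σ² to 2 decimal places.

A symmetric 99% interval runs μ ± z·σ with z = 2.576.
Half-width = 0.16, so σ = 0.16/2.576 = 0.062 and σ² = 0.00.
μ is the interval midpoint, 0.04.

μ = 0.04, σ² = 0.00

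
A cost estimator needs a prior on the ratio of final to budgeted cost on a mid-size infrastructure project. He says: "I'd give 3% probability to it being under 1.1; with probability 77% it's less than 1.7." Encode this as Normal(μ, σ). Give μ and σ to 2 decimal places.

For Normal(μ,σ), the p-quantile is μ + z_p·σ. Here z_{0.03} = -1.881, z_{0.77} = 0.7388.
So 1.1 = μ − 1.881σ and 1.7 = μ + 0.7388σ.
Subtracting: σ = (1.7 − 1.1)/(0.7388 − (-1.881)) = 0.23.
Then μ = 1.1 − (-1.881)·0.23 = 1.53.

μ = 1.53, σ = 0.23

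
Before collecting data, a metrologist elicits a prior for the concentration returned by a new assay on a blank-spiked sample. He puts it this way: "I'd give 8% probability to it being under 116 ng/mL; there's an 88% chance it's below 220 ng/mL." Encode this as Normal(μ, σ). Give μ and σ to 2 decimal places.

The p-quantile of Normal(μ,σ) is μ + z_p·σ, with z_{0.08} = -1.405 and z_{0.88} = 1.175.
Eliminate σ: μ = (z₂·x₁ − z₁·x₂)/(z₂ − z₁) = (1.175·116 − (-1.405)·220)/2.58 = 172.64.
Then σ = (x₂ − x₁)/(z₂ − z₁) = (220 − 116)/2.58 = 40.31.

μ = 172.64, σ = 40.31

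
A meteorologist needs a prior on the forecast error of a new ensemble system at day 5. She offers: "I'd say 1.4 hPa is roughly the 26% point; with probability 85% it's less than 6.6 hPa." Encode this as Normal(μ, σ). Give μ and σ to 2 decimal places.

The p-quantile of Normal(μ,σ) is μ + z_p·σ, with z_{0.26} = -0.6433 and z_{0.85} = 1.036.
Eliminate σ: μ = (z₂·x₁ − z₁·x₂)/(z₂ − z₁) = (1.036·1.4 − (-0.6433)·6.6)/1.68 = 3.39.
Then σ = (x₂ − x₁)/(z₂ − z₁) = (6.6 − 1.4)/1.68 = 3.10.

μ = 3.39, σ = 3.10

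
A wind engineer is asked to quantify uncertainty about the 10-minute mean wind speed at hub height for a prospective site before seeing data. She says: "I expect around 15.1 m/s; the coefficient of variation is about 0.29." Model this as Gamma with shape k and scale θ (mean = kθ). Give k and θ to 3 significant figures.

k ≈ 11.9, θ ≈ 1.27

For Gamma(k, scale θ): mean = kθ, variance = kθ², so CV = 1/√k.
CV = 0.29, hence k = 1/CV² = 11.9.
Then θ = mean/k = 15.1/11.9 = 1.27.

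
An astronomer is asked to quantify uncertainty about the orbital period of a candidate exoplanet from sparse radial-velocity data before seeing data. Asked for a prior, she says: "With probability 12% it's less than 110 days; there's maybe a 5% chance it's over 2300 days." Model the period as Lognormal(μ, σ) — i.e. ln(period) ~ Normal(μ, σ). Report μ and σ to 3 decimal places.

μ ≈ 5.967, σ ≈ 1.078

If T ~ Lognormal(μ,σ) then ln T ~ Normal(μ,σ), so the p-quantile of ln T is μ + z_p·σ.
ln(110) = 4.7 and ln(2300) = 7.741; z_{0.12} = -1.175, z_{0.95} = 1.645.
σ = (7.741 − 4.7)/(1.645 − (-1.175)) = 1.078.
μ = 4.7 − (-1.175)·1.078 = 5.967.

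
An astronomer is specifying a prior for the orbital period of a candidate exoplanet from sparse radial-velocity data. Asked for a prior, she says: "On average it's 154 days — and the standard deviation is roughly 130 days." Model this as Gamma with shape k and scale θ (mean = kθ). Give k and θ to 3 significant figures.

For Gamma(k, scale θ): mean = kθ, variance = kθ², so CV = 1/√k.
CV = SD/mean = 130/154 = 0.8442, hence k = 1/CV² = 1.4.
Then θ = mean/k = 154/1.4 = 110.

k ≈ 1.4, θ ≈ 110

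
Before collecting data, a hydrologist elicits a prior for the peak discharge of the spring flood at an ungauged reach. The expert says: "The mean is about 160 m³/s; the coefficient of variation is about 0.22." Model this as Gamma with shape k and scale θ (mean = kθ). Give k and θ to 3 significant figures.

k ≈ 20.7, θ ≈ 7.74

For Gamma(k, scale θ): mean = kθ, variance = kθ², so CV = 1/√k.
CV = 0.22, hence k = 1/CV² = 20.7.
Then θ = mean/k = 160/20.7 = 7.74.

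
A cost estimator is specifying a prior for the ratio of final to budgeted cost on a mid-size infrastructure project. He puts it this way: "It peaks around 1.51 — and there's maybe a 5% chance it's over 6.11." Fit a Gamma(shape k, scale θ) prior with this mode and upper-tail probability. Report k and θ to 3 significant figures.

k ≈ 2.28, θ ≈ 1.18

Gamma(k,θ) with k>1 has mode (k−1)θ, so θ = 1.51/(k−1).
Need P(X < 6.11) = 0.95 with θ tied to k this way. Start at k = 2, θ = 1.51: P(X<6.11) ≈ 0.912.
Too low — raise k to concentrate. Iterating converges to k ≈ 2.28.
Then θ = 1.51/(2.28−1) ≈ 1.18.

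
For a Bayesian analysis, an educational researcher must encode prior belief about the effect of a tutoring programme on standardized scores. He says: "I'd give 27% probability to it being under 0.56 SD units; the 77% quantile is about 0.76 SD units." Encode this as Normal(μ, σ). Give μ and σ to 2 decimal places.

The p-quantile of Normal(μ,σ) is μ + z_p·σ, with z_{0.27} = -0.6128 and z_{0.77} = 0.7388.
Eliminate σ: μ = (z₂·x₁ − z₁·x₂)/(z₂ − z₁) = (0.7388·0.56 − (-0.6128)·0.76)/1.352 = 0.65.
Then σ = (x₂ − x₁)/(z₂ − z₁) = (0.76 − 0.56)/1.352 = 0.15.

μ = 0.65, σ = 0.15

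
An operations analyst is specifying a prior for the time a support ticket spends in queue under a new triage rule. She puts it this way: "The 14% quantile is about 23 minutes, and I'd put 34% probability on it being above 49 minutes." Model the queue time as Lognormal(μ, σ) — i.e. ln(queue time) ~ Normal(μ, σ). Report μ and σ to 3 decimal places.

If T ~ Lognormal(μ,σ) then ln T ~ Normal(μ,σ), so the p-quantile of ln T is μ + z_p·σ.
ln(23) = 3.135 and ln(49) = 3.892; z_{0.14} = -1.08, z_{0.66} = 0.4125.
σ = (3.892 − 3.135)/(0.4125 − (-1.08)) = 0.507.
μ = 3.135 − (-1.08)·0.507 = 3.683.

μ ≈ 3.683, σ ≈ 0.507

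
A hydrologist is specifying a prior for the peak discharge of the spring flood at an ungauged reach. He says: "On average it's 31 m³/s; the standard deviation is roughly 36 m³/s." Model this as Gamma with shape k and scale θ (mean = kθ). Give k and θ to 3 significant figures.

For Gamma(k, scale θ): mean = kθ, variance = kθ², so CV = 1/√k.
CV = SD/mean = 36/31 = 1.161, hence k = 1/CV² = 0.742.
Then θ = mean/k = 31/0.742 = 41.8.

k ≈ 0.742, θ ≈ 41.8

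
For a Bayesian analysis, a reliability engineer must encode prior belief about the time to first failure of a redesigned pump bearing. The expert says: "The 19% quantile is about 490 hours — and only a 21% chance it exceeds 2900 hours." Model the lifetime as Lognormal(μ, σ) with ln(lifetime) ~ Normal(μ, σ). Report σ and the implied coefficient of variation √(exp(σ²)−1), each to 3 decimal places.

σ ≈ 1.056, CV ≈ 1.431

If T ~ Lognormal(μ,σ) then ln T ~ Normal(μ,σ), so the p-quantile of ln T is μ + z_p·σ.
ln(490) = 6.194 and ln(2900) = 7.972; z_{0.19} = -0.8779, z_{0.79} = 0.8064.
σ = (7.972 − 6.194)/(0.8064 − (-0.8779)) = 1.056.
μ = 6.194 − (-0.8779)·1.056 = 7.121.
CV = √(exp(σ²)−1) = √(exp(1.1144)−1) = 1.431.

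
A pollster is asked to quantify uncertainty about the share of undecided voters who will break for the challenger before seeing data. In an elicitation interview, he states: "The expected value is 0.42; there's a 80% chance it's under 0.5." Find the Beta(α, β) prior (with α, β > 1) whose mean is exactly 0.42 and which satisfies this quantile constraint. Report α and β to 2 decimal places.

α ≈ 11.21, β ≈ 15.48

With mean 0.42 fixed, write α = 0.42s, β = 0.58s where s = α+β.
Need P(θ < 0.5) = 0.8 under Beta(0.42s, 0.58s). Normal approximation: (q−m)/√(m(1−m)/s) ≈ z_{0.8} = 0.842, so s ≈ 0.42·0.58·(0.842)²/(0.5−0.42)² = 27.0.
At s = 27.0: P(θ<0.5) ≈ 0.801. Adjusting to match 0.8 gives s ≈ 26.69.
So α = 0.42·26.69 ≈ 11.21, β = 0.58·26.69 ≈ 15.48.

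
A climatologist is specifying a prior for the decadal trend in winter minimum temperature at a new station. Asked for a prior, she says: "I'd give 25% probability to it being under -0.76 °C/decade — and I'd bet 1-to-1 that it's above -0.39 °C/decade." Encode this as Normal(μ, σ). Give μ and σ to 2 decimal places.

For Normal(μ,σ), the p-quantile is μ + z_p·σ. Here z_{0.25} = -0.6745, z_{0.5} = 0.
So -0.76 = μ − 0.6745σ and -0.39 = μ + 0σ.
Subtracting: σ = (-0.39 − -0.76)/(0 − (-0.6745)) = 0.55.
Then μ = -0.76 − (-0.6745)·0.55 = -0.39.

μ = -0.39, σ = 0.55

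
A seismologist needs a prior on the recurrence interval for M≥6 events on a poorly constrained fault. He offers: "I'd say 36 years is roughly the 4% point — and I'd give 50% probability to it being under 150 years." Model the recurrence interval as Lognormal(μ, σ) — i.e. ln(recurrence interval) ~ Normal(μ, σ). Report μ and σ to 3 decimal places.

If T ~ Lognormal(μ,σ) then ln T ~ Normal(μ,σ), so the p-quantile of ln T is μ + z_p·σ.
ln(36) = 3.584 and ln(150) = 5.011; z_{0.04} = -1.751, z_{0.5} = 0.
σ = (5.011 − 3.584)/(0 − (-1.751)) = 0.815.
μ = 3.584 − (-1.751)·0.815 = 5.011.

μ ≈ 5.011, σ ≈ 0.815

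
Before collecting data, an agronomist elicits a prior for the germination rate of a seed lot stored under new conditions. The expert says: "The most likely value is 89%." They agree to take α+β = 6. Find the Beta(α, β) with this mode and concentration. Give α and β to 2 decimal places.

For α,β > 1 the Beta mode is (α−1)/(α+β−2). With α+β = 6, the mode is (α−1)/4.
Set (α−1)/4 = 0.89 → α = 1 + 0.89·4 = 4.56.
β = 6 − α = 1.44.

α = 4.56, β = 1.44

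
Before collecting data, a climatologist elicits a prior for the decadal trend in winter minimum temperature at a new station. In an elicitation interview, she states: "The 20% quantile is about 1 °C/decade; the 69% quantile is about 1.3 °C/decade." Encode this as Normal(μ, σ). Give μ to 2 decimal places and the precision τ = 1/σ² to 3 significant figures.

For Normal(μ,σ), the p-quantile is μ + z_p·σ. Here z_{0.2} = -0.8416, z_{0.69} = 0.4959.
So 1 = μ − 0.8416σ and 1.3 = μ + 0.4959σ.
Subtracting: σ = (1.3 − 1)/(0.4959 − (-0.8416)) = 0.22.
Then μ = 1 − (-0.8416)·0.22 = 1.19.
Precision τ = 1/σ² = 1/0.2243² = 19.9.

μ = 1.19, τ = 19.9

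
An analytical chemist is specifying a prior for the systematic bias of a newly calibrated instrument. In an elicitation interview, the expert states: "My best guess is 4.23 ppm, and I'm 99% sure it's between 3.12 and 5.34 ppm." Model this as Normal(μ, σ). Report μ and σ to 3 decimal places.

μ = 4.230, σ = 0.431

A symmetric 99% interval runs μ ± z·σ with z = 2.576.
Half-width = 1.11, so σ = 1.11/2.576 = 0.431.
μ is the stated best guess, 4.230.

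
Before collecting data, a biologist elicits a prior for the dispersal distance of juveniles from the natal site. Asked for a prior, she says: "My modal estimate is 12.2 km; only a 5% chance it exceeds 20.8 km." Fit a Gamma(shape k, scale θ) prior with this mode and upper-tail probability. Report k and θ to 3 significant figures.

k ≈ 10.8, θ ≈ 1.24

Gamma(k,θ) with k>1 has mode (k−1)θ, so θ = 12.2/(k−1).
Need P(X < 20.8) = 0.95 with θ tied to k this way. Start at k = 2, θ = 12.2: P(X<20.8) ≈ 0.508.
Too low — raise k to concentrate. Iterating converges to k ≈ 10.8.
Then θ = 12.2/(10.8−1) ≈ 1.24.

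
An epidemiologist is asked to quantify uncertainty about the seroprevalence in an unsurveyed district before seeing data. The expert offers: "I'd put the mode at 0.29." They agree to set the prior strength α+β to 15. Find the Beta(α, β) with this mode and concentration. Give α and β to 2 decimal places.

For α,β > 1 the Beta mode is (α−1)/(α+β−2). With α+β = 15, the mode is (α−1)/13.
Set (α−1)/13 = 0.29 → α = 1 + 0.29·13 = 4.77.
β = 15 − α = 10.23.

α = 4.77, β = 10.23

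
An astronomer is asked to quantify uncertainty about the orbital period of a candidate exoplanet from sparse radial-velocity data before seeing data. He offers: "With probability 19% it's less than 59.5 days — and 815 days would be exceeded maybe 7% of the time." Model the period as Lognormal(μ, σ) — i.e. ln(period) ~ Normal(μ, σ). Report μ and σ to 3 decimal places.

μ ≈ 5.062, σ ≈ 1.112

If T ~ Lognormal(μ,σ) then ln T ~ Normal(μ,σ), so the p-quantile of ln T is μ + z_p·σ.
ln(59.5) = 4.086 and ln(815) = 6.703; z_{0.19} = -0.8779, z_{0.93} = 1.476.
σ = (6.703 − 4.086)/(1.476 − (-0.8779)) = 1.112.
μ = 4.086 − (-0.8779)·1.112 = 5.062.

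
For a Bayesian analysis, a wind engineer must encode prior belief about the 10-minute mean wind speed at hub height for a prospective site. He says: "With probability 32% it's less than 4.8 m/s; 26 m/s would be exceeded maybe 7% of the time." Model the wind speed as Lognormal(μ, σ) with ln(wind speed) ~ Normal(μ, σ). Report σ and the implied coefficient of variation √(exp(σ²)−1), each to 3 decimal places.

If T ~ Lognormal(μ,σ) then ln T ~ Normal(μ,σ), so the p-quantile of ln T is μ + z_p·σ.
ln(4.8) = 1.569 and ln(26) = 3.258; z_{0.32} = -0.4677, z_{0.93} = 1.476.
σ = (3.258 − 1.569)/(1.476 − (-0.4677)) = 0.869.
μ = 1.569 − (-0.4677)·0.869 = 1.975.
CV = √(exp(σ²)−1) = √(exp(0.7557)−1) = 1.063.

σ ≈ 0.869, CV ≈ 1.063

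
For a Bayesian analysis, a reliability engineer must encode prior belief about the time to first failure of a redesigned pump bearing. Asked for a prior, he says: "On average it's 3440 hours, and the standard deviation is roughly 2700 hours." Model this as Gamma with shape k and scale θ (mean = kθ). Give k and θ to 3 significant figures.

For Gamma(k, scale θ): mean = kθ, variance = kθ², so CV = 1/√k.
CV = SD/mean = 2700/3440 = 0.7849, hence k = 1/CV² = 1.62.
Then θ = mean/k = 3440/1.62 = 2120.

k ≈ 1.62, θ ≈ 2120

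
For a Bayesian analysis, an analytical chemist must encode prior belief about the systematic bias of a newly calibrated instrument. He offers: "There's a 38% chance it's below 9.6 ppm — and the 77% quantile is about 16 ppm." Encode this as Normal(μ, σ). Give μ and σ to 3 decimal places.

The p-quantile of Normal(μ,σ) is μ + z_p·σ, with z_{0.38} = -0.3055 and z_{0.77} = 0.7388.
Eliminate σ: μ = (z₂·x₁ − z₁·x₂)/(z₂ − z₁) = (0.7388·9.6 − (-0.3055)·16)/1.044 = 11.472.
Then σ = (x₂ − x₁)/(z₂ − z₁) = (16 − 9.6)/1.044 = 6.128.

μ = 11.472, σ = 6.128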